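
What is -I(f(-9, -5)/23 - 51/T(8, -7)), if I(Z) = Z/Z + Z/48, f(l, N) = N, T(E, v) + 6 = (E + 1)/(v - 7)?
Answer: -13181/11408 ≈ -1.1554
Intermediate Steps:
T(E, v) = -6 + (1 + E)/(-7 + v) (T(E, v) = -6 + (E + 1)/(v - 7) = -6 + (1 + E)/(-7 + v))
I(Z) = 1 + Z/48 (I(Z) = 1 + Z*(1/48) = 1 + Z/48)
-I(f(-9, -5)/23 - 51/T(8, -7)) = -(1 + (-5/23 - 51*(-7 - 7)/(43 + 8 - 6*(-7)))/48) = -(1 + (-5*1/23 - 51*(-14/(43 + 8 + 42)))/48) = -(1 + (-5/23 - 51/((-1/14*93)))/48) = -(1 + (-5/23 - 51/(-93/14))/48) = -(1 + (-5/23 - 51*(-14/93))/48) = -(1 + (-5/23 + 238/31)/48) = -(1 + (1/48)*(5319/713)) = -(1 + 1773/11408) = -1*13181/11408 = -13181/11408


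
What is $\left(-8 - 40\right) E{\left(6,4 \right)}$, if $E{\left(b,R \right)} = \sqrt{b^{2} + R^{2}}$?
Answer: $- 96 \sqrt{13} \approx -346.13$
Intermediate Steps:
$E{\left(b,R \right)} = \sqrt{R^{2} + b^{2}}$
$\left(-8 - 40\right) E{\left(6,4 \right)} = \left(-8 - 40\right) \sqrt{4^{2} + 6^{2}} = - 48 \sqrt{16 + 36} = - 48 \sqrt{52} = - 48 \cdot 2 \sqrt{13} = - 96 \sqrt{13}$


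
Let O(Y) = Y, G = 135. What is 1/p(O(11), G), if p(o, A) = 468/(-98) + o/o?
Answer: -49/185 ≈ -0.26486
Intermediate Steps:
p(o, A) = -185/49 (p(o, A) = 468*(-1/98) + 1 = -234/49 + 1 = -185/49)
1/p(O(11), G) = 1/(-185/49) = -49/185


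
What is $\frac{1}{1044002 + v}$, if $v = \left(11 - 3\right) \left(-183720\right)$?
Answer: $- \frac{1}{425758} \approx -2.3488 \cdot 10^{-6}$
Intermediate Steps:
$v = -1469760$ ($v = \left(11 - 3\right) \left(-183720\right) = 8 \left(-183720\right) = -1469760$)
$\frac{1}{1044002 + v} = \frac{1}{1044002 - 1469760} = \frac{1}{-425758} = - \frac{1}{425758}$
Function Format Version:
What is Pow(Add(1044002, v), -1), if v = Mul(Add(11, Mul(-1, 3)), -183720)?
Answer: Rational(-1, 425758) ≈ -2.3488e-6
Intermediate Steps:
v = -1469760 (v = Mul(Add(11, -3), -183720) = Mul(8, -183720) = -1469760)
Pow(Add(1044002, v), -1) = Pow(Add(1044002, -1469760), -1) = Pow(-425758, -1) = Rational(-1, 425758)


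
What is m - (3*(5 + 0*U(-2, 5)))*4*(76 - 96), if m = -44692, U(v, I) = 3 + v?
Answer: -43492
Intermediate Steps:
m - (3*(5 + 0*U(-2, 5)))*4*(76 - 96) = -44692 - (3*(5 + 0*(3 - 2)))*4*(76 - 96) = -44692 - (3*(5 + 0*1))*4*(-20) = -44692 - (3*(5 + 0))*4*(-20) = -44692 - (3*5)*4*(-20) = -44692 - 15*4*(-20) = -44692 - 60*(-20) = -44692 - 1*(-1200) = -44692 + 1200 = -43492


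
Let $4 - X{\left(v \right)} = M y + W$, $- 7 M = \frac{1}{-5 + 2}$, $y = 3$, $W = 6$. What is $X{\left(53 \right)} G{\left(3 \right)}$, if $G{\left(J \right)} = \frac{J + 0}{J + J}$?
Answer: $- \frac{15}{14} \approx -1.0714$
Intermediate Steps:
$G{\left(J \right)} = \frac{1}{2}$ ($G{\left(J \right)} = \frac{J}{2 J} = J \frac{1}{2 J} = \frac{1}{2}$)
$M = \frac{1}{21}$ ($M = - \frac{1}{7 \left(-5 + 2\right)} = - \frac{1}{7 \left(-3\right)} = \left(- \frac{1}{7}\right) \left(- \frac{1}{3}\right) = \frac{1}{21} \approx 0.047619$)
$X{\left(v \right)} = - \frac{15}{7}$ ($X{\left(v \right)} = 4 - \left(\frac{1}{21} \cdot 3 + 6\right) = 4 - \left(\frac{1}{7} + 6\right) = 4 - \frac{43}{7} = - \frac{15}{7}$)
$X{\left(53 \right)} G{\left(3 \right)} = \left(- \frac{15}{7}\right) \frac{1}{2} = - \frac{15}{14}$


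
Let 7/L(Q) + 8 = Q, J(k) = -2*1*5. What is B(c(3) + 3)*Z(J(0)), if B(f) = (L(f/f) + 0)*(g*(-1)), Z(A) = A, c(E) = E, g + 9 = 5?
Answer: 40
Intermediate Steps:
g = -4 (g = -9 + 5 = -4)
J(k) = -10 (J(k) = -2*5 = -10)
L(Q) = 7/(-8 + Q)
B(f) = -4 (B(f) = (7/(-8 + f/f) + 0)*(-4*(-1)) = (7/(-8 + 1) + 0)*4 = (7/(-7) + 0)*4 = (7*(-1/7) + 0)*4 = (-1 + 0)*4 = -1*4 = -4)
B(c(3) + 3)*Z(J(0)) = -4*(-10) = 40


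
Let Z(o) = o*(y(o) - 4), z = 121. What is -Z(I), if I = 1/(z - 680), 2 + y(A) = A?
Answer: -3355/312481 ≈ -0.010737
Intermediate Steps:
y(A) = -2 + A
I = -1/559 (I = 1/(121 - 680) = 1/(-559) = -1/559 ≈ -0.0017889)
Z(o) = o*(-6 + o) (Z(o) = o*((-2 + o) - 4) = o*(-6 + o))
-Z(I) = -(-1)*(-6 - 1/559)/559 = -(-1)*(-3355)/(559*559) = -1*3355/312481 = -3355/312481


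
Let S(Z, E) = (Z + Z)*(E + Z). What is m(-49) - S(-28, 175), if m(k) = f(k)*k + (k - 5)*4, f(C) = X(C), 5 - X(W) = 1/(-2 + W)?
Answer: 396272/51 ≈ 7770.0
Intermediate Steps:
X(W) = 5 - 1/(-2 + W)
f(C) = (-11 + 5*C)/(-2 + C)
m(k) = -20 + 4*k + k*(-11 + 5*k)/(-2 + k) (m(k) = ((-11 + 5*k)/(-2 + k))*k + (k - 5)*4 = k*(-11 + 5*k)/(-2 + k) + (-5 + k)*4 = k*(-11 + 5*k)/(-2 + k) + (-20 + 4*k) = -20 + 4*k + k*(-11 + 5*k)/(-2 + k))
S(Z, E) = 2*Z*(E + Z) (S(Z, E) = (2*Z)*(E + Z) = 2*Z*(E + Z))
m(-49) - S(-28, 175) = (40 - 39*(-49) + 9*(-49)**2)/(-2 - 49) - 2*(-28)*(175 - 28) = (40 + 1911 + 9*2401)/(-51) - 2*(-28)*147 = -(40 + 1911 + 21609)/51 - 1*(-8232) = -1/51*23560 + 8232 = -23560/51 + 8232 = 396272/51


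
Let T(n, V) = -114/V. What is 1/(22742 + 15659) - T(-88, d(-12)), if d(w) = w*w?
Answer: 729643/921624 ≈ 0.79169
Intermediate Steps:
d(w) = w²
1/(22742 + 15659) - T(-88, d(-12)) = 1/(22742 + 15659) - (-114)/((-12)²) = 1/38401 - (-114)/144 = 1/38401 - 1*(-19/24) = 1/38401 + 19/24 = 729643/921624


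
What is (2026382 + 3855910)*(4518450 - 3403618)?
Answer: 6557767354944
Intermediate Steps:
(2026382 + 3855910)*(4518450 - 3403618) = 5882292*1114832 = 6557767354944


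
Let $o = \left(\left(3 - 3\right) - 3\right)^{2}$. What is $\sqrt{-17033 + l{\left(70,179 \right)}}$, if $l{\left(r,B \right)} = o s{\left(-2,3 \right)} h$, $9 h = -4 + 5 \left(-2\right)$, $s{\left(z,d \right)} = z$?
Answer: $i \sqrt{17005} \approx 130.4 i$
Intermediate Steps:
$o = 9$ ($o = \left(0 - 3\right)^{2} = \left(-3\right)^{2} = 9$)
$h = - \frac{14}{9}$ ($h = \frac{-4 + 5 \left(-2\right)}{9} = \frac{-4 - 10}{9} = \frac{1}{9} \left(-14\right) = - \frac{14}{9} \approx -1.5556$)
$l{\left(r,B \right)} = 28$ ($l{\left(r,B \right)} = 9 \left(-2\right) \left(- \frac{14}{9}\right) = \left(-18\right) \left(- \frac{14}{9}\right) = 28$)
$\sqrt{-17033 + l{\left(70,179 \right)}} = \sqrt{-17033 + 28} = \sqrt{-17005} = i \sqrt{17005}$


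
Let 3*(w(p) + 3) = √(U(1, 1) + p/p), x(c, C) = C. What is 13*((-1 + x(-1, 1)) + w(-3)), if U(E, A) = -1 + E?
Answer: -104/3 ≈ -34.667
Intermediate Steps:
w(p) = -8/3 (w(p) = -3 + √((-1 + 1) + p/p)/3 = -3 + √(0 + 1)/3 = -3 + √1/3 = -3 + (⅓)*1 = -3 + ⅓ = -8/3)
13*((-1 + x(-1, 1)) + w(-3)) = 13*((-1 + 1) - 8/3) = 13*(0 - 8/3) = 13*(-8/3) = -104/3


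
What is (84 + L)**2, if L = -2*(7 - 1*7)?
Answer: 7056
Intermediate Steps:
L = 0 (L = -2*(7 - 7) = -2*0 = 0)
(84 + L)**2 = (84 + 0)**2 = 84**2 = 7056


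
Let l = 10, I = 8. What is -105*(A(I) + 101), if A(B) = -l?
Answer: -9555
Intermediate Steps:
A(B) = -10 (A(B) = -1*10 = -10)
-105*(A(I) + 101) = -105*(-10 + 101) = -105*91 = -9555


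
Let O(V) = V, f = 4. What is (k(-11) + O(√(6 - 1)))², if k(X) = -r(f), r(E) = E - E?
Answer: 5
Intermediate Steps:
r(E) = 0
k(X) = 0 (k(X) = -1*0 = 0)
(k(-11) + O(√(6 - 1)))² = (0 + √(6 - 1))² = (0 + √5)² = (√5)² = 5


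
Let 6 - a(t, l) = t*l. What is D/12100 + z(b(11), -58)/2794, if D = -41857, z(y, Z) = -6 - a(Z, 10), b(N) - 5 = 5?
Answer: -5641439/1536700 ≈ -3.6711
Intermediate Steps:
a(t, l) = 6 - l*t (a(t, l) = 6 - t*l = 6 - l*t)
b(N) = 10 (b(N) = 5 + 5 = 10)
z(y, Z) = -12 + 10*Z (z(y, Z) = -6 - (6 - 1*10*Z) = -6 - (6 - 10*Z) = -6 + (-6 + 10*Z) = -12 + 10*Z)
D/12100 + z(b(11), -58)/2794 = -41857/12100 + (-12 + 10*(-58))/2794 = -41857*1/12100 + (-12 - 580)*(1/2794) = -41857/12100 - 592*1/2794 = -41857/12100 - 296/1397 = -5641439/1536700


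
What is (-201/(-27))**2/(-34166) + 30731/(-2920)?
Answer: -42529745453/4040471160 ≈ -10.526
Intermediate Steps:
(-201/(-27))**2/(-34166) + 30731/(-2920) = (-201*(-1/27))**2*(-1/34166) + 30731*(-1/2920) = (67/9)**2*(-1/34166) - 30731/2920 = (4489/81)*(-1/34166) - 30731/2920 = -4489/2767446 - 30731/2920 = -42529745453/4040471160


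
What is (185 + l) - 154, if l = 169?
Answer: 200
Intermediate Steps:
(185 + l) - 154 = (185 + 169) - 154 = 354 - 154 = 200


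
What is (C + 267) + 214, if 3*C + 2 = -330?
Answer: 1111/3 ≈ 370.33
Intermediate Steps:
C = -332/3 (C = -2/3 + (1/3)*(-330) = -2/3 - 110 = -332/3 ≈ -110.67)
(C + 267) + 214 = (-332/3 + 267) + 214 = 469/3 + 214 = 1111/3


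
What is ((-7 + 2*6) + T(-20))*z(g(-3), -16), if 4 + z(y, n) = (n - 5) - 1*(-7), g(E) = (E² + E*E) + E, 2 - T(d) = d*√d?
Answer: -126 - 720*I*√5 ≈ -126.0 - 1610.0*I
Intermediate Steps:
T(d) = 2 - d^(3/2) (T(d) = 2 - d*√d = 2 - d^(3/2))
g(E) = E + 2*E² (g(E) = (E² + E²) + E = 2*E² + E = E + 2*E²)
z(y, n) = -2 + n (z(y, n) = -4 + ((n - 5) - 1*(-7)) = -4 + ((-5 + n) + 7) = -4 + (2 + n) = -2 + n)
((-7 + 2*6) + T(-20))*z(g(-3), -16) = ((-7 + 2*6) + (2 - (-20)^(3/2)))*(-2 - 16) = ((-7 + 12) + (2 - (-40)*I*√5))*(-18) = (5 + (2 + 40*I*√5))*(-18) = (7 + 40*I*√5)*(-18) = -126 - 720*I*√5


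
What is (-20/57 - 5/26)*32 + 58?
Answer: 30098/741 ≈ 40.618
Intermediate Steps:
(-20/57 - 5/26)*32 + 58 = -805/1482*32 + 58 = -12880/741 + 58 = 30098/741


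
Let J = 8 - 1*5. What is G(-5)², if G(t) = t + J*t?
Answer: 400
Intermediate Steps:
J = 3 (J = 8 - 5 = 3)
G(t) = 4*t (G(t) = t + 3*t = 4*t)
G(-5)² = (4*(-5))² = (-20)² = 400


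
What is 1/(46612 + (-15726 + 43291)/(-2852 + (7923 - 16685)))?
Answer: 11614/541324203 ≈ 2.1455e-5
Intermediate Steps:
1/(46612 + (-15726 + 43291)/(-2852 + (7923 - 16685))) = 1/(46612 + 27565/(-2852 - 8762)) = 1/(46612 + 27565/(-11614)) = 1/(46612 + 27565*(-1/11614)) = 1/(46612 - 27565/11614) = 1/(541324203/11614) = 11614/541324203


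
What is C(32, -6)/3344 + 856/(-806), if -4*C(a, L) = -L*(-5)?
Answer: -2856419/2695264 ≈ -1.0598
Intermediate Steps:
C(a, L) = -5*L/4 (C(a, L) = -(-L)*(-5)/4 = -5*L/4)
C(32, -6)/3344 + 856/(-806) = -5/4*(-6)/3344 + 856/(-806) = (15/2)*(1/3344) + 856*(-1/806) = 15/6688 - 428/403 = -2856419/2695264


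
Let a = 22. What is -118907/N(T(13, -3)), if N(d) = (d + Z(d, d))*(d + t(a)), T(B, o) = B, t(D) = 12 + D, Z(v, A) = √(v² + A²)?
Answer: 118907/611 - 118907*√2/611 ≈ -80.610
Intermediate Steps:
Z(v, A) = √(A² + v²)
N(d) = (34 + d)*(d + √2*√(d²)) (N(d) = (d + √(d² + d²))*(d + (12 + 22)) = (d + √(2*d²))*(d + 34) = (d + √2*√(d²))*(34 + d) = (34 + d)*(d + √2*√(d²)))
-118907/N(T(13, -3)) = -118907/(13² + 34*13 + 34*√2*√(13²) + 13*√2*√(13²)) = -118907/(169 + 442 + 34*√2*√169 + 13*√2*√169) = -118907/(169 + 442 + 34*√2*13 + 13*√2*13) = -118907/(169 + 442 + 442*√2 + 169*√2) = -118907/(611 + 611*√2)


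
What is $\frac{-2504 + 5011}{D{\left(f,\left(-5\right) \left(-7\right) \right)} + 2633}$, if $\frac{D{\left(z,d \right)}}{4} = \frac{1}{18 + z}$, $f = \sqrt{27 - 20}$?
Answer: $\frac{2092675631}{2198041581} + \frac{10028 \sqrt{7}}{2198041581} \approx 0.95208$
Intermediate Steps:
$f = \sqrt{7}$ ($f = \sqrt{27 - 20} = \sqrt{7} \approx 2.6458$)
$D{\left(z,d \right)} = \frac{4}{18 + z}$
$\frac{-2504 + 5011}{D{\left(f,\left(-5\right) \left(-7\right) \right)} + 2633} = \frac{-2504 + 5011}{\frac{4}{18 + \sqrt{7}} + 2633} = \frac{2507}{2633 + \frac{4}{18 + \sqrt{7}}}$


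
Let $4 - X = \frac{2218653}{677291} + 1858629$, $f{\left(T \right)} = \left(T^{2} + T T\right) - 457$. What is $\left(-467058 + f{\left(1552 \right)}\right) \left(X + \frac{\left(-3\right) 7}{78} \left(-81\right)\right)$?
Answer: $- \frac{142368749684530202783}{17609566} \approx -8.0847 \cdot 10^{12}$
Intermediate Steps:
$f{\left(T \right)} = -457 + 2 T^{2}$ ($f{\left(T \right)} = \left(T^{2} + T^{2}\right) - 457 = 2 T^{2} - 457 = -457 + 2 T^{2}$)
$X = - \frac{1258832203528}{677291}$ ($X = 4 - \left(\frac{2218653}{677291} + 1858629\right) = 4 - \frac{1258834912692}{677291} = - \frac{1258832203528}{677291} \approx -1.8586 \cdot 10^{6}$)
$\left(-467058 + f{\left(1552 \right)}\right) \left(X + \frac{\left(-3\right) 7}{78} \left(-81\right)\right) = \left(-467058 - \left(457 - 2 \cdot 1552^{2}\right)\right) \left(- \frac{1258832203528}{677291} + \frac{\left(-3\right) 7}{78} \left(-81\right)\right) = \left(-467058 + \left(-457 + 2 \cdot 2408704\right)\right) \left(- \frac{1258832203528}{677291} + \frac{1}{78} \left(-21\right) \left(-81\right)\right) = \left(-467058 + \left(-457 + 4817408\right)\right) \left(- \frac{1258832203528}{677291} - - \frac{567}{26}\right) = \left(-467058 + 4816951\right) \left(- \frac{1258832203528}{677291} + \frac{567}{26}\right) = 4349893 \left(- \frac{32729253267731}{17609566}\right) = - \frac{142368749684530202783}{17609566}$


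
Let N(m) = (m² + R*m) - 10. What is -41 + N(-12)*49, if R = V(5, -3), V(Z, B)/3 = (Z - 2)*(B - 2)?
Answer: 32985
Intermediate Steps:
V(Z, B) = 3*(-2 + B)*(-2 + Z) (V(Z, B) = 3*((Z - 2)*(B - 2)) = 3*((-2 + Z)*(-2 + B)) = 3*((-2 + B)*(-2 + Z)) = 3*(-2 + B)*(-2 + Z))
R = -45 (R = 12 - 6*(-3) - 6*5 + 3*(-3)*5 = 12 + 18 - 30 - 45 = -45)
N(m) = -10 + m² - 45*m (N(m) = (m² - 45*m) - 10 = -10 + m² - 45*m)
-41 + N(-12)*49 = -41 + (-10 + (-12)² - 45*(-12))*49 = -41 + (-10 + 144 + 540)*49 = -41 + 674*49 = -41 + 33026 = 32985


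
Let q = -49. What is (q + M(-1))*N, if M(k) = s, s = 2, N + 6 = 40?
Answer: -1598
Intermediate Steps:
N = 34 (N = -6 + 40 = 34)
M(k) = 2
(q + M(-1))*N = (-49 + 2)*34 = -47*34 = -1598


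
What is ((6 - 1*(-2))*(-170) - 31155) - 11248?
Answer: -43763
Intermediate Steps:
((6 - 1*(-2))*(-170) - 31155) - 11248 = ((6 + 2)*(-170) - 31155) - 11248 = (8*(-170) - 31155) - 11248 = (-1360 - 31155) - 11248 = -32515 - 11248 = -43763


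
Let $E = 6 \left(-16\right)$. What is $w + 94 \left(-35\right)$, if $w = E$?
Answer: $-3386$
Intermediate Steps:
$E = -96$
$w = -96$
$w + 94 \left(-35\right) = -96 + 94 \left(-35\right) = -96 - 3290 = -3386$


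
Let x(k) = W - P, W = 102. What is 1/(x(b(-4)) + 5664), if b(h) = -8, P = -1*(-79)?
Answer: 1/5687 ≈ 0.00017584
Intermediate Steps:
P = 79
x(k) = 23 (x(k) = 102 - 1*79 = 102 - 79 = 23)
1/(x(b(-4)) + 5664) = 1/(23 + 5664) = 1/5687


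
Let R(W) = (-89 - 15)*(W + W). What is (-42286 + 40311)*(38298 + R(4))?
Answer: -73995350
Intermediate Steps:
R(W) = -208*W
(-42286 + 40311)*(38298 + R(4)) = (-42286 + 40311)*(38298 - 208*4) = -1975*(38298 - 832) = -1975*37466 = -73995350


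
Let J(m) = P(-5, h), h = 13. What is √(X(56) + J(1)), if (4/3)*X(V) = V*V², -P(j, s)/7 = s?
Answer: √131621 ≈ 362.80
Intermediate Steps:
P(j, s) = -7*s
X(V) = 3*V³/4 (X(V) = 3*(V*V²)/4 = 3*V³/4)
J(m) = -91 (J(m) = -7*13 = -91)
√(X(56) + J(1)) = √((¾)*56³ - 91) = √((¾)*175616 - 91) = √(131712 - 91) = √131621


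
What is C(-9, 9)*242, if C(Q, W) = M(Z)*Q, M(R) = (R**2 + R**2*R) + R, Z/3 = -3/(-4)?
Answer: -1303533/32 ≈ -40735.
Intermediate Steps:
Z = 9/4 (Z = 3*(-3/(-4)) = 3*(-3*(-1/4)) = 3*(3/4) = 9/4 ≈ 2.2500)
M(R) = R + R**2 + R**3 (M(R) = (R**2 + R**3) + R = R + R**2 + R**3)
C(Q, W) = 1197*Q/64 (C(Q, W) = (9*(1 + 9/4 + (9/4)**2)/4)*Q = (9*(1 + 9/4 + 81/16)/4)*Q = ((9/4)*(133/16))*Q = 1197*Q/64)
C(-9, 9)*242 = ((1197/64)*(-9))*242 = -10773/64*242 = -1303533/32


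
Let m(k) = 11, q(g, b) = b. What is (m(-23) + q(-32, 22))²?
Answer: 1089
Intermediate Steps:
(m(-23) + q(-32, 22))² = (11 + 22)² = 33² = 1089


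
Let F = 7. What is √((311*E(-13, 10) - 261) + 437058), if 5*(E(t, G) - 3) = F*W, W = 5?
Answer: 13*√2603 ≈ 663.25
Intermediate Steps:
E(t, G) = 10 (E(t, G) = 3 + (7*5)/5 = 3 + (⅕)*35 = 3 + 7 = 10)
√((311*E(-13, 10) - 261) + 437058) = √((311*10 - 261) + 437058) = √((3110 - 261) + 437058) = √(2849 + 437058) = √439907 = 13*√2603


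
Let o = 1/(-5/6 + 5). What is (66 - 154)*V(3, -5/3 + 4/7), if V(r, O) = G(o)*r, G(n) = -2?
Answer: 528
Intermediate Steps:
o = 6/25 (o = 1/(-5*⅙ + 5) = 1/(-⅚ + 5) = 1/(25/6) = 6/25 ≈ 0.24000)
V(r, O) = -2*r
(66 - 154)*V(3, -5/3 + 4/7) = (66 - 154)*(-2*3) = -88*(-6) = 528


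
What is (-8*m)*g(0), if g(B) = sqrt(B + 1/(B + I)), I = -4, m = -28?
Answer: 112*I ≈ 112.0*I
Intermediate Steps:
g(B) = sqrt(B + 1/(-4 + B)) (g(B) = sqrt(B + 1/(B - 4)) = sqrt(B + 1/(-4 + B)))
(-8*m)*g(0) = (-8*(-28))*sqrt((1 + 0*(-4 + 0))/(-4 + 0)) = 224*sqrt((1 + 0*(-4))/(-4)) = 224*sqrt(-(1 + 0)/4) = 224*sqrt(-1/4*1) = 224*sqrt(-1/4) = 224*(I/2) = 112*I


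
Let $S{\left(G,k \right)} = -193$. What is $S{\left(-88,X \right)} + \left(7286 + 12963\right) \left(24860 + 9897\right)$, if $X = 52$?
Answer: $703794300$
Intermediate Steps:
$S{\left(-88,X \right)} + \left(7286 + 12963\right) \left(24860 + 9897\right) = -193 + \left(7286 + 12963\right) \left(24860 + 9897\right) = -193 + 20249 \cdot 34757 = -193 + 703794493 = 703794300$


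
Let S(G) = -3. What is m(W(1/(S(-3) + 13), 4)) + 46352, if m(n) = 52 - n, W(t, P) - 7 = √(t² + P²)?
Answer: 46397 - √1601/10 ≈ 46393.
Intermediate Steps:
W(t, P) = 7 + √(P² + t²) (W(t, P) = 7 + √(t² + P²) = 7 + √(P² + t²))
m(W(1/(S(-3) + 13), 4)) + 46352 = (52 - (7 + √(4² + (1/(-3 + 13))²))) + 46352 = (52 - (7 + √(16 + (1/10)²))) + 46352 = (52 - (7 + √(16 + (⅒)²))) + 46352 = (52 - (7 + √(16 + 1/100))) + 46352 = (52 - (7 + √(1601/100))) + 46352 = (52 - (7 + √1601/10)) + 46352 = (52 + (-7 - √1601/10)) + 46352 = (45 - √1601/10) + 46352 = 46397 - √1601/10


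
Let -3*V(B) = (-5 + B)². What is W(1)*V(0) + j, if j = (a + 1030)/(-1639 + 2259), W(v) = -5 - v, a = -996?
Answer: 15517/310 ≈ 50.055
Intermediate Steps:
V(B) = -(-5 + B)²/3
j = 17/310 (j = (-996 + 1030)/(-1639 + 2259) = 34/620 = 34*(1/620) = 17/310 ≈ 0.054839)
W(1)*V(0) + j = (-5 - 1*1)*(-(-5 + 0)²/3) + 17/310 = (-5 - 1)*(-⅓*(-5)²) + 17/310 = -(-2)*25 + 17/310 = -6*(-25/3) + 17/310 = 50 + 17/310 = 15517/310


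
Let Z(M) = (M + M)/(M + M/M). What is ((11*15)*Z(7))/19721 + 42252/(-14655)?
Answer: -1105360081/385348340 ≈ -2.8685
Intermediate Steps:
Z(M) = 2*M/(1 + M) (Z(M) = (2*M)/(M + 1) = (2*M)/(1 + M) = 2*M/(1 + M))
((11*15)*Z(7))/19721 + 42252/(-14655) = ((11*15)*(2*7/(1 + 7)))/19721 + 42252/(-14655) = (165*(2*7/8))*(1/19721) + 42252*(-1/14655) = (165*(2*7*(⅛)))*(1/19721) - 14084/4885 = (165*(7/4))*(1/19721) - 14084/4885 = (1155/4)*(1/19721) - 14084/4885 = 1155/78884 - 14084/4885 = -1105360081/385348340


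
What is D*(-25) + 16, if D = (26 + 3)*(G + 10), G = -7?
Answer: -2159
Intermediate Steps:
D = 87 (D = (26 + 3)*(-7 + 10) = 29*3 = 87)
D*(-25) + 16 = 87*(-25) + 16 = -2175 + 16 = -2159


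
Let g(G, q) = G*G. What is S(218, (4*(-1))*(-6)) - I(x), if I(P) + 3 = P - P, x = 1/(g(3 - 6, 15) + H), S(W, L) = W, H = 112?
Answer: 221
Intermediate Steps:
g(G, q) = G²
x = 1/121 (x = 1/((3 - 6)² + 112) = 1/((-3)² + 112) = 1/(9 + 112) = 1/121 ≈ 0.0082645)
I(P) = -3 (I(P) = -3 + (P - P) = -3 + 0 = -3)
S(218, (4*(-1))*(-6)) - I(x) = 218 - 1*(-3) = 218 + 3 = 221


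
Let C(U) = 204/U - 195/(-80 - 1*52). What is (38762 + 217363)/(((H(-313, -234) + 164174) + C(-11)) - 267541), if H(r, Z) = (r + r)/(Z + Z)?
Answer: -1318531500/532214297 ≈ -2.4774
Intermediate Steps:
C(U) = 65/44 + 204/U (C(U) = 204/U - 195/(-80 - 52) = 204/U - 195/(-132) = 204/U - 195*(-1/132) = 204/U + 65/44 = 65/44 + 204/U)
H(r, Z) = r/Z (H(r, Z) = (2*r)/((2*Z)) = (2*r)*(1/(2*Z)) = r/Z)
(38762 + 217363)/(((H(-313, -234) + 164174) + C(-11)) - 267541) = (38762 + 217363)/(((-313/(-234) + 164174) + (65/44 + 204/(-11))) - 267541) = 256125/(((-313*(-1/234) + 164174) + (65/44 + 204*(-1/11))) - 267541) = 256125/(((313/234 + 164174) + (65/44 - 204/11)) - 267541) = 256125/((38417029/234 - 751/44) - 267541) = 256125/(845086771/5148 - 267541) = 256125/(-532214297/5148) = 256125*(-5148/532214297) = -1318531500/532214297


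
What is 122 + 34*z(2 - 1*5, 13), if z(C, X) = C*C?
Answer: 428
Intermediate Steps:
z(C, X) = C**2
122 + 34*z(2 - 1*5, 13) = 122 + 34*(2 - 1*5)**2 = 122 + 34*(2 - 5)**2 = 122 + 34*(-3)**2 = 122 + 34*9 = 122 + 306 = 428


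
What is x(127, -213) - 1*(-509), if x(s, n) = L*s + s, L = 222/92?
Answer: 43353/46 ≈ 942.46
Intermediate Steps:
L = 111/46 (L = 222*(1/92) = 111/46 ≈ 2.4130)
x(s, n) = 157*s/46 (x(s, n) = 111*s/46 + s = 157*s/46)
x(127, -213) - 1*(-509) = (157/46)*127 - 1*(-509) = 19939/46 + 509 = 43353/46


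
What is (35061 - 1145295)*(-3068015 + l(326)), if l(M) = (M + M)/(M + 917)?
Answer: 4233923981056362/1243 ≈ 3.4062e+12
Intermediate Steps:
l(M) = 2*M/(917 + M) (l(M) = (2*M)/(917 + M) = 2*M/(917 + M))
(35061 - 1145295)*(-3068015 + l(326)) = (35061 - 1145295)*(-3068015 + 2*326/(917 + 326)) = -1110234*(-3068015 + 2*326/1243) = -1110234*(-3068015 + 2*326*(1/1243)) = -1110234*(-3068015 + 652/1243) = -1110234*(-3813541993/1243) = 4233923981056362/1243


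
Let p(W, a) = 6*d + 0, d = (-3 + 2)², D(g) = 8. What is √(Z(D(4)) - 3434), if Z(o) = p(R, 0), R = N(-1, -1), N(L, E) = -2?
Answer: 2*I*√857 ≈ 58.549*I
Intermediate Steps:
d = 1 (d = (-1)² = 1)
R = -2
p(W, a) = 6 (p(W, a) = 6*1 + 0 = 6 + 0 = 6)
Z(o) = 6
√(Z(D(4)) - 3434) = √(6 - 3434) = √(-3428) = 2*I*√857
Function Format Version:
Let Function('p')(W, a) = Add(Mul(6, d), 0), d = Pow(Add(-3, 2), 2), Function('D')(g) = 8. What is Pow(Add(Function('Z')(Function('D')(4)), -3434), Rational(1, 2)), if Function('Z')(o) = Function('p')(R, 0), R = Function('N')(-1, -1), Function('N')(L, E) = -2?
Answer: Mul(2, I, Pow(857, Rational(1, 2))) ≈ Mul(58.549, I)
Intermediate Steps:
d = 1 (d = Pow(-1, 2) = 1)
R = -2
Function('p')(W, a) = 6 (Function('p')(W, a) = Add(Mul(6, 1), 0) = Add(6, 0) = 6)
Function('Z')(o) = 6
Pow(Add(Function('Z')(Function('D')(4)), -3434), Rational(1, 2)) = Pow(Add(6, -3434), Rational(1, 2)) = Pow(-3428, Rational(1, 2)) = Mul(2, I, Pow(857, Rational(1, 2)))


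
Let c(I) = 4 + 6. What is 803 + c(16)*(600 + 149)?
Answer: 8293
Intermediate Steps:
c(I) = 10
803 + c(16)*(600 + 149) = 803 + 10*(600 + 149) = 803 + 10*749 = 803 + 7490 = 8293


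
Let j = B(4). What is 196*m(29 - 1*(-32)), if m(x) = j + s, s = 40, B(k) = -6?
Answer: 6664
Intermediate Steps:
j = -6
m(x) = 34 (m(x) = -6 + 40 = 34)
196*m(29 - 1*(-32)) = 196*34 = 6664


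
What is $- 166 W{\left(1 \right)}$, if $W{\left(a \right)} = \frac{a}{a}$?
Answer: $-166$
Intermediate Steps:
$W{\left(a \right)} = 1$
$- 166 W{\left(1 \right)} = \left(-166\right) 1 = -166$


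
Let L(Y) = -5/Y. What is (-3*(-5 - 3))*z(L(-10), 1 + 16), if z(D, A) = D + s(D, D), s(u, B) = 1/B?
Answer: 60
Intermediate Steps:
s(u, B) = 1/B
z(D, A) = D + 1/D
(-3*(-5 - 3))*z(L(-10), 1 + 16) = (-3*(-5 - 3))*(-5/(-10) + 1/(-5/(-10))) = (-3*(-8))*(-5*(-⅒) + 1/(-5*(-⅒))) = 24*(½ + 1/(½)) = 24*(½ + 2) = 24*(5/2) = 60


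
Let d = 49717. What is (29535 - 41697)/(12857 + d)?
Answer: -2027/10429 ≈ -0.19436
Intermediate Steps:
(29535 - 41697)/(12857 + d) = (29535 - 41697)/(12857 + 49717) = -12162/62574 = -12162*1/62574 = -2027/10429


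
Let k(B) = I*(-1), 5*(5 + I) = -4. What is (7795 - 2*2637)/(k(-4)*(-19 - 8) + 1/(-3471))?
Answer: -43751955/2717798 ≈ -16.098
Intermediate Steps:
I = -29/5 (I = -5 + (1/5)*(-4) = -5 - 4/5 = -29/5 ≈ -5.8000)
k(B) = 29/5 (k(B) = -29/5*(-1) = 29/5)
(7795 - 2*2637)/(k(-4)*(-19 - 8) + 1/(-3471)) = (7795 - 2*2637)/(29*(-19 - 8)/5 + 1/(-3471)) = (7795 - 5274)/((29/5)*(-27) - 1/3471) = 2521/(-783/5 - 1/3471) = 2521/(-2717798/17355) = 2521*(-17355/2717798) = -43751955/2717798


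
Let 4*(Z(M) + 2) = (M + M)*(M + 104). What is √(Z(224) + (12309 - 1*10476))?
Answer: √38567 ≈ 196.38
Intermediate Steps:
Z(M) = -2 + M*(104 + M)/2 (Z(M) = -2 + ((M + M)*(M + 104))/4 = -2 + ((2*M)*(104 + M))/4 = -2 + (2*M*(104 + M))/4 = -2 + M*(104 + M)/2)
√(Z(224) + (12309 - 1*10476)) = √((-2 + (½)*224² + 52*224) + (12309 - 1*10476)) = √((-2 + (½)*50176 + 11648) + (12309 - 10476)) = √((-2 + 25088 + 11648) + 1833) = √(36734 + 1833) = √38567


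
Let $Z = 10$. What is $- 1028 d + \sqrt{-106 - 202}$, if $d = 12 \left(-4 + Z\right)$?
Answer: $-74016 + 2 i \sqrt{77} \approx -74016.0 + 17.55 i$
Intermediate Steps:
$d = 72$ ($d = 12 \left(-4 + 10\right) = 12 \cdot 6 = 72$)
$- 1028 d + \sqrt{-106 - 202} = \left(-1028\right) 72 + \sqrt{-106 - 202} = -74016 + \sqrt{-308} = -74016 + 2 i \sqrt{77}$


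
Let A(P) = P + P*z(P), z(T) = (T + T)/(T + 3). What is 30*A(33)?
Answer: 2805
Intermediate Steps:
z(T) = 2*T/(3 + T) (z(T) = (2*T)/(3 + T) = 2*T/(3 + T))
A(P) = P + 2*P²/(3 + P) (A(P) = P + P*(2*P/(3 + P)) = P + 2*P²/(3 + P))
30*A(33) = 30*(3*33*(1 + 33)/(3 + 33)) = 30*(3*33*34/36) = 30*(3*33*(1/36)*34) = 30*(187/2) = 2805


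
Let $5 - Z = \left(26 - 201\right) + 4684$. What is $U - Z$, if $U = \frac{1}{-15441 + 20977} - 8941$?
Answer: $- \frac{24563231}{5536} \approx -4437.0$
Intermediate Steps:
$Z = -4504$ ($Z = 5 - \left(\left(26 - 201\right) + 4684\right) = 5 - \left(-175 + 4684\right) = 5 - 4509 = -4504$)
$U = - \frac{49497375}{5536}$ ($U = \frac{1}{5536} - 8941 = - \frac{49497375}{5536} \approx -8941.0$)
$U - Z = - \frac{49497375}{5536} - -4504 = - \frac{49497375}{5536} + 4504 = - \frac{24563231}{5536}$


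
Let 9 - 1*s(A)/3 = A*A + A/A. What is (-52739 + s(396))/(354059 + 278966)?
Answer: -523163/633025 ≈ -0.82645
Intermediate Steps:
s(A) = 24 - 3*A² (s(A) = 27 - 3*(A*A + A/A) = 27 - 3*(A² + 1) = 27 - 3*(1 + A²) = 27 + (-3 - 3*A²) = 24 - 3*A²)
(-52739 + s(396))/(354059 + 278966) = (-52739 + (24 - 3*396²))/(354059 + 278966) = (-52739 + (24 - 3*156816))/633025 = (-52739 + (24 - 470448))*(1/633025) = (-52739 - 470424)*(1/633025) = -523163*1/633025 = -523163/633025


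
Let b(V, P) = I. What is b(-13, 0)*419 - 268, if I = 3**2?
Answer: 3503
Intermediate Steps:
I = 9
b(V, P) = 9
b(-13, 0)*419 - 268 = 9*419 - 268 = 3771 - 268 = 3503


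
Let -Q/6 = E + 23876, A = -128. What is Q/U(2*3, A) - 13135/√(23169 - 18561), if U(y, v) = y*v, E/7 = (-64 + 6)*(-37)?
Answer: 19449/64 - 13135*√2/96 ≈ 110.39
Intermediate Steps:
E = 15022 (E = 7*((-64 + 6)*(-37)) = 7*(-58*(-37)) = 7*2146 = 15022)
Q = -233388 (Q = -6*(15022 + 23876) = -6*38898 = -233388)
U(y, v) = v*y
Q/U(2*3, A) - 13135/√(23169 - 18561) = -233388/((-256*3)) - 13135/√(23169 - 18561) = -233388/((-128*6)) - 13135*√2/96 = -233388/(-768) - 13135*√2/96 = -233388*(-1/768) - 13135*√2/96 = 19449/64 - 13135*√2/96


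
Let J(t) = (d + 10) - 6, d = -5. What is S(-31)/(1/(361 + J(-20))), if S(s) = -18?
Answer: -6480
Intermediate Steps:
J(t) = -1 (J(t) = (-5 + 10) - 6 = 5 - 6 = -1)
S(-31)/(1/(361 + J(-20))) = -18/(1/(361 - 1)) = -18/(1/360) = -18/1/360 = -18*360 = -6480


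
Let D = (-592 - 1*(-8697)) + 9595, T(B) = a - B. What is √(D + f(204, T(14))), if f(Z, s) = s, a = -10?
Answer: 6*√491 ≈ 132.95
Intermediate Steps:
T(B) = -10 - B
D = 17700 (D = (-592 + 8697) + 9595 = 8105 + 9595 = 17700)
√(D + f(204, T(14))) = √(17700 + (-10 - 1*14)) = √(17700 + (-10 - 14)) = √(17700 - 24) = √17676 = 6*√491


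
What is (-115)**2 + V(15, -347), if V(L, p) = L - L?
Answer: 13225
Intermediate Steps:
V(L, p) = 0
(-115)**2 + V(15, -347) = (-115)**2 + 0 = 13225 + 0 = 13225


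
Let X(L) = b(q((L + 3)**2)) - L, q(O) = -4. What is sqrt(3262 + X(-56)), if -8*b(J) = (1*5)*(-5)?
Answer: 163*sqrt(2)/4 ≈ 57.629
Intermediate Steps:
b(J) = 25/8 (b(J) = -1*5*(-5)/8 = -5*(-5)/8 = -1/8*(-25) = 25/8)
X(L) = 25/8 - L
sqrt(3262 + X(-56)) = sqrt(3262 + (25/8 - 1*(-56))) = sqrt(3262 + (25/8 + 56)) = sqrt(3262 + 473/8) = sqrt(26569/8) = 163*sqrt(2)/4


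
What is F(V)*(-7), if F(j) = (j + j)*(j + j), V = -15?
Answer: -6300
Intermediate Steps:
F(j) = 4*j**2 (F(j) = (2*j)*(2*j) = 4*j**2)
F(V)*(-7) = (4*(-15)**2)*(-7) = (4*225)*(-7) = 900*(-7) = -6300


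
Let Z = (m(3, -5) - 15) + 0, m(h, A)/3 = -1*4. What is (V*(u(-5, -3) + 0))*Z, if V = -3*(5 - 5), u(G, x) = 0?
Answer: 0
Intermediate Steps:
V = 0 (V = -3*0 = 0)
m(h, A) = -12 (m(h, A) = 3*(-1*4) = 3*(-4) = -12)
Z = -27 (Z = (-12 - 15) + 0 = -27 + 0 = -27)
(V*(u(-5, -3) + 0))*Z = (0*(0 + 0))*(-27) = (0*0)*(-27) = 0*(-27) = 0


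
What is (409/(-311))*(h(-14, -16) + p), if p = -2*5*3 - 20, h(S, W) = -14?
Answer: 26176/311 ≈ 84.167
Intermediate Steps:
p = -50 (p = -10*3 - 20 = -30 - 20 = -50)
(409/(-311))*(h(-14, -16) + p) = (409/(-311))*(-14 - 50) = (409*(-1/311))*(-64) = -409/311*(-64) = 26176/311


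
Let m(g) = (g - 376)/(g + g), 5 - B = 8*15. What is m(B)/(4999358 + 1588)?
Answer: 491/1150217580 ≈ 4.2688e-7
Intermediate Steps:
B = -115 (B = 5 - 8*15 = 5 - 1*120 = 5 - 120 = -115)
m(g) = (-376 + g)/(2*g) (m(g) = (-376 + g)/((2*g)) = (-376 + g)*(1/(2*g)) = (-376 + g)/(2*g))
m(B)/(4999358 + 1588) = ((½)*(-376 - 115)/(-115))/(4999358 + 1588) = ((½)*(-1/115)*(-491))/5000946 = (491/230)*(1/5000946) = 491/1150217580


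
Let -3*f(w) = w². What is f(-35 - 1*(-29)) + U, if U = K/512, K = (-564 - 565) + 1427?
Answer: -2923/256 ≈ -11.418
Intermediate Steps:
K = 298 (K = -1129 + 1427 = 298)
f(w) = -w²/3
U = 149/256 (U = 298/512 = 298*(1/512) = 149/256 ≈ 0.58203)
f(-35 - 1*(-29)) + U = -(-35 - 1*(-29))²/3 + 149/256 = -(-35 + 29)²/3 + 149/256 = -⅓*(-6)² + 149/256 = -⅓*36 + 149/256 = -12 + 149/256 = -2923/256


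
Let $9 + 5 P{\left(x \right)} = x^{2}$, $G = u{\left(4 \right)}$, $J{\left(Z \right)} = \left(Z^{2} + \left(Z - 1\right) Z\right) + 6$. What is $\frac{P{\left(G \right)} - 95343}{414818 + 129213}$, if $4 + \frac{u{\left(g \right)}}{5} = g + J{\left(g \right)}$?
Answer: $- \frac{447824}{2720155} \approx -0.16463$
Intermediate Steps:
$J{\left(Z \right)} = 6 + Z^{2} + Z \left(-1 + Z\right)$ ($J{\left(Z \right)} = \left(Z^{2} + \left(-1 + Z\right) Z\right) + 6 = \left(Z^{2} + Z \left(-1 + Z\right)\right) + 6 = 6 + Z^{2} + Z \left(-1 + Z\right)$)
$u{\left(g \right)} = 10 + 10 g^{2}$ ($u{\left(g \right)} = -20 + 5 \left(g + \left(6 - g + 2 g^{2}\right)\right) = -20 + 5 \left(6 + 2 g^{2}\right) = -20 + \left(30 + 10 g^{2}\right) = 10 + 10 g^{2}$)
$G = 170$ ($G = 10 + 10 \cdot 4^{2} = 10 + 10 \cdot 16 = 10 + 160 = 170$)
$P{\left(x \right)} = - \frac{9}{5} + \frac{x^{2}}{5}$
$\frac{P{\left(G \right)} - 95343}{414818 + 129213} = \frac{\left(- \frac{9}{5} + \frac{170^{2}}{5}\right) - 95343}{414818 + 129213} = \frac{\left(- \frac{9}{5} + \frac{1}{5} \cdot 28900\right) - 95343}{544031} = \left(\left(- \frac{9}{5} + 5780\right) - 95343\right) \frac{1}{544031} = \left(\frac{28891}{5} - 95343\right) \frac{1}{544031} = \left(- \frac{447824}{5}\right) \frac{1}{544031} = - \frac{447824}{2720155}$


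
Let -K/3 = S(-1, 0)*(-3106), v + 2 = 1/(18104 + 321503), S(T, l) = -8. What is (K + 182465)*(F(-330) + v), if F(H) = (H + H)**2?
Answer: 15964983400327027/339607 ≈ 4.7010e+10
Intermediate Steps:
F(H) = 4*H**2 (F(H) = (2*H)**2 = 4*H**2)
v = -679213/339607 (v = -2 + 1/(18104 + 321503) = -2 + 1/339607 = -679213/339607 ≈ -2.0000)
K = -74544 (K = -(-24)*(-3106) = -3*24848 = -74544)
(K + 182465)*(F(-330) + v) = (-74544 + 182465)*(4*(-330)**2 - 679213/339607) = 107921*(4*108900 - 679213/339607) = 107921*(435600 - 679213/339607) = 107921*(147932129987/339607) = 15964983400327027/339607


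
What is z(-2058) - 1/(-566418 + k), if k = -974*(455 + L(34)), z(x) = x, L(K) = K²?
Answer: -4394924855/2135532 ≈ -2058.0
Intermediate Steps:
k = -1569114 (k = -974*(455 + 34²) = -974*(455 + 1156) = -974*1611 = -1569114)
z(-2058) - 1/(-566418 + k) = -2058 - 1/(-566418 - 1569114) = -2058 - 1/(-2135532) = -2058 - 1*(-1/2135532) = -2058 + 1/2135532 = -4394924855/2135532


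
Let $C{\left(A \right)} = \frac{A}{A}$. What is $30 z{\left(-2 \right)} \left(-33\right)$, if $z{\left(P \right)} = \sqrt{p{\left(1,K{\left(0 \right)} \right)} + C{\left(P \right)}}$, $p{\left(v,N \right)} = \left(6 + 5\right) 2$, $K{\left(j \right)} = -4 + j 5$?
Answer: $- 990 \sqrt{23} \approx -4747.9$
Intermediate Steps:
$K{\left(j \right)} = -4 + 5 j$
$p{\left(v,N \right)} = 22$ ($p{\left(v,N \right)} = 11 \cdot 2 = 22$)
$C{\left(A \right)} = 1$
$z{\left(P \right)} = \sqrt{23}$ ($z{\left(P \right)} = \sqrt{22 + 1} = \sqrt{23}$)
$30 z{\left(-2 \right)} \left(-33\right) = 30 \sqrt{23} \left(-33\right) = - 990 \sqrt{23}$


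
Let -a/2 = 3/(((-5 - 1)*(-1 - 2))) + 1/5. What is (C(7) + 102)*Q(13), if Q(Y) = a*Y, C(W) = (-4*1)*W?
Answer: -10582/15 ≈ -705.47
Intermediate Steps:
C(W) = -4*W
a = -11/15 (a = -2*(3/(((-5 - 1)*(-1 - 2))) + 1/5) = -2*(3/((-6*(-3))) + 1*(1/5)) = -2*(3/18 + 1/5) = -2*(3*(1/18) + 1/5) = -2*(1/6 + 1/5) = -2*11/30 = -11/15 ≈ -0.73333)
Q(Y) = -11*Y/15
(C(7) + 102)*Q(13) = (-4*7 + 102)*(-11/15*13) = (-28 + 102)*(-143/15) = 74*(-143/15) = -10582/15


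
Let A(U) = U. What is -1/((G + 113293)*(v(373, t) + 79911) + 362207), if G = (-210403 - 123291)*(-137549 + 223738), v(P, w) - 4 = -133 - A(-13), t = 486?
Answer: 1/2294955178508828 ≈ 4.3574e-16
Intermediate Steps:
v(P, w) = -116 (v(P, w) = 4 + (-133 - 1*(-13)) = 4 + (-133 + 13) = 4 - 120 = -116)
G = -28760752166 (G = -333694*86189 = -28760752166)
-1/((G + 113293)*(v(373, t) + 79911) + 362207) = -1/((-28760752166 + 113293)*(-116 + 79911) + 362207) = -1/(-28760638873*79795 + 362207) = -1/(-2294955178871035 + 362207) = -1/(-2294955178508828) = -1*(-1/2294955178508828) = 1/2294955178508828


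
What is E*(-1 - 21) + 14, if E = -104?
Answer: 2302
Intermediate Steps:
E*(-1 - 21) + 14 = -104*(-1 - 21) + 14 = -104*(-22) + 14 = 2288 + 14 = 2302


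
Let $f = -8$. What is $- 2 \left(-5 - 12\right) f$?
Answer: $-272$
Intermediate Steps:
$- 2 \left(-5 - 12\right) f = - 2 \left(-5 - 12\right) \left(-8\right) = \left(-2\right) \left(-17\right) \left(-8\right) = 34 \left(-8\right) = -272$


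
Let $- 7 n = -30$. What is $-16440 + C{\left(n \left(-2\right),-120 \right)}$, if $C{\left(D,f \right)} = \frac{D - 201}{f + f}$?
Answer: $- \frac{9205911}{560} \approx -16439.0$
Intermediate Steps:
$n = \frac{30}{7}$ ($n = \left(- \frac{1}{7}\right) \left(-30\right) = \frac{30}{7} \approx 4.2857$)
$C{\left(D,f \right)} = \frac{-201 + D}{2 f}$
$-16440 + C{\left(n \left(-2\right),-120 \right)} = -16440 + \frac{-201 + \frac{30}{7} \left(-2\right)}{2 \left(-120\right)} = -16440 + \frac{1}{2} \left(- \frac{1}{120}\right) \left(-201 - \frac{60}{7}\right) = -16440 + \frac{1}{2} \left(- \frac{1}{120}\right) \left(- \frac{1467}{7}\right) = -16440 + \frac{489}{560} = - \frac{9205911}{560}$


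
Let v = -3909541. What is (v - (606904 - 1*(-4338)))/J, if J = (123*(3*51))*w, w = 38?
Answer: -110263/17442 ≈ -6.3217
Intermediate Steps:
J = 715122 (J = (123*(3*51))*38 = (123*153)*38 = 18819*38 = 715122)
(v - (606904 - 1*(-4338)))/J = (-3909541 - (606904 - 1*(-4338)))/715122 = (-3909541 - (606904 + 4338))*(1/715122) = (-3909541 - 1*611242)*(1/715122) = (-3909541 - 611242)*(1/715122) = -4520783*1/715122 = -110263/17442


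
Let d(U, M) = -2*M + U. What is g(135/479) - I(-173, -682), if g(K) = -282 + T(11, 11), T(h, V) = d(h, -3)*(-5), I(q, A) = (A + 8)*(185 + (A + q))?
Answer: -451947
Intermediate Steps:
d(U, M) = U - 2*M
I(q, A) = (8 + A)*(185 + A + q)
T(h, V) = -30 - 5*h (T(h, V) = (h - 2*(-3))*(-5) = (h + 6)*(-5) = (6 + h)*(-5) = -30 - 5*h)
g(K) = -367 (g(K) = -282 + (-30 - 5*11) = -282 + (-30 - 55) = -282 - 85 = -367)
g(135/479) - I(-173, -682) = -367 - (1480 + (-682)**2 + 8*(-173) + 193*(-682) - 682*(-173)) = -367 - (1480 + 465124 - 1384 - 131626 + 117986) = -367 - 1*451580 = -367 - 451580 = -451947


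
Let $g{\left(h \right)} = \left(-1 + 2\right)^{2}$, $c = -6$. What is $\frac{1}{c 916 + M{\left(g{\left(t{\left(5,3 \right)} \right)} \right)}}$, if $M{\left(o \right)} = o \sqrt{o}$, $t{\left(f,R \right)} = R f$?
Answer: $- \frac{1}{5495} \approx -0.00018198$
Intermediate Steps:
$g{\left(h \right)} = 1$ ($g{\left(h \right)} = 1^{2} = 1$)
$M{\left(o \right)} = o^{\frac{3}{2}}$
$\frac{1}{c 916 + M{\left(g{\left(t{\left(5,3 \right)} \right)} \right)}} = \frac{1}{\left(-6\right) 916 + 1^{\frac{3}{2}}} = \frac{1}{-5496 + 1} = \frac{1}{-5495} = - \frac{1}{5495}$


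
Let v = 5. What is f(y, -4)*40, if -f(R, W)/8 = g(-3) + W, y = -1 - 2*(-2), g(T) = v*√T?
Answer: 1280 - 1600*I*√3 ≈ 1280.0 - 2771.3*I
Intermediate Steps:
g(T) = 5*√T
y = 3 (y = -1 + 4 = 3)
f(R, W) = -8*W - 40*I*√3 (f(R, W) = -8*(5*√(-3) + W) = -8*(5*(I*√3) + W) = -8*(5*I*√3 + W) = -8*(W + 5*I*√3) = -8*W - 40*I*√3)
f(y, -4)*40 = (-8*(-4) - 40*I*√3)*40 = (32 - 40*I*√3)*40 = 1280 - 1600*I*√3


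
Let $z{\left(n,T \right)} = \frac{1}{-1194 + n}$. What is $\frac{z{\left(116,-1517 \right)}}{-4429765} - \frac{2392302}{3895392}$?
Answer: $- \frac{951993987276579}{1550134457668720} \approx -0.61414$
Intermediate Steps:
$\frac{z{\left(116,-1517 \right)}}{-4429765} - \frac{2392302}{3895392} = \frac{1}{\left(-1194 + 116\right) \left(-4429765\right)} - \frac{2392302}{3895392} = \frac{1}{-1078} \left(- \frac{1}{4429765}\right) - \frac{398717}{649232} = \left(- \frac{1}{1078}\right) \left(- \frac{1}{4429765}\right) - \frac{398717}{649232} = \frac{1}{4775286670} - \frac{398717}{649232} = - \frac{951993987276579}{1550134457668720}$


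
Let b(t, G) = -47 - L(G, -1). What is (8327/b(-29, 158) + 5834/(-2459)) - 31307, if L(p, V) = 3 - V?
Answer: -3946953190/125409 ≈ -31473.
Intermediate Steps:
b(t, G) = -51 (b(t, G) = -47 - (3 - 1*(-1)) = -47 - (3 + 1) = -47 - 1*4 = -47 - 4 = -51)
(8327/b(-29, 158) + 5834/(-2459)) - 31307 = (8327/(-51) + 5834/(-2459)) - 31307 = (8327*(-1/51) + 5834*(-1/2459)) - 31307 = (-8327/51 - 5834/2459) - 31307 = -20773627/125409 - 31307 = -3946953190/125409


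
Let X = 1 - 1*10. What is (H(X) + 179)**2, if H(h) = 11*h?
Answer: 6400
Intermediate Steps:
X = -9 (X = 1 - 10 = -9)
(H(X) + 179)**2 = (11*(-9) + 179)**2 = (-99 + 179)**2 = 80**2 = 6400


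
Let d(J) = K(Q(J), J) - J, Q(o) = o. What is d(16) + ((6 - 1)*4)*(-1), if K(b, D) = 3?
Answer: -33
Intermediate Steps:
d(J) = 3 - J
d(16) + ((6 - 1)*4)*(-1) = (3 - 1*16) + ((6 - 1)*4)*(-1) = (3 - 16) + (5*4)*(-1) = -13 + 20*(-1) = -13 - 20 = -33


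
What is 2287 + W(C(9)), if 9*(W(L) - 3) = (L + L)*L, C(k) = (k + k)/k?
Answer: 20618/9 ≈ 2290.9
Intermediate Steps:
C(k) = 2 (C(k) = (2*k)/k = 2)
W(L) = 3 + 2*L**2/9 (W(L) = 3 + ((L + L)*L)/9 = 3 + ((2*L)*L)/9 = 3 + (2*L**2)/9 = 3 + 2*L**2/9)
2287 + W(C(9)) = 2287 + (3 + (2/9)*2**2) = 2287 + (3 + (2/9)*4) = 2287 + (3 + 8/9) = 2287 + 35/9 = 20618/9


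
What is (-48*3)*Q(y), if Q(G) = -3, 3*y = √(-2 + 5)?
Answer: 432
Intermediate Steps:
y = √3/3 (y = √(-2 + 5)/3 = √3/3 ≈ 0.57735)
(-48*3)*Q(y) = -48*3*(-3) = -144*(-3) = 432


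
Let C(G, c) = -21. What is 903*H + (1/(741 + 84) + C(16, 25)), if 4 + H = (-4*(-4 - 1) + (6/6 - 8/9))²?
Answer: 2684816759/7425 ≈ 3.6159e+5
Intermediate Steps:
H = 32437/81 (H = -4 + (-4*(-4 - 1) + (6/6 - 8/9))² = -4 + (-4*(-5) + (6*(⅙) - 8*⅑))² = -4 + (20 + (1 - 8/9))² = -4 + (20 + ⅑)² = -4 + (181/9)² = -4 + 32761/81 = 32437/81 ≈ 400.46)
903*H + (1/(741 + 84) + C(16, 25)) = 903*(32437/81) + (1/(741 + 84) - 21) = 9763537/27 + (1/825 - 21) = 9763537/27 - 17324/825 = 2684816759/7425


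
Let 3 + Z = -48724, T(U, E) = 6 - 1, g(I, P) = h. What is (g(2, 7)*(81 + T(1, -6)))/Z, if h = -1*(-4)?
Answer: -344/48727 ≈ -0.0070597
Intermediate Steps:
h = 4
g(I, P) = 4
T(U, E) = 5
Z = -48727 (Z = -3 - 48724 = -48727)
(g(2, 7)*(81 + T(1, -6)))/Z = (4*(81 + 5))/(-48727) = (4*86)*(-1/48727) = 344*(-1/48727) = -344/48727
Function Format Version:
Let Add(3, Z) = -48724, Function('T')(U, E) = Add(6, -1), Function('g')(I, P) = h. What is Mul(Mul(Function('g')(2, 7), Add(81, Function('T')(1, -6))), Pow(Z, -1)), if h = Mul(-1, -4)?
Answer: Rational(-344, 48727) ≈ -0.0070597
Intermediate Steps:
h = 4
Function('g')(I, P) = 4
Function('T')(U, E) = 5
Z = -48727 (Z = Add(-3, -48724) = -48727)
Mul(Mul(Function('g')(2, 7), Add(81, Function('T')(1, -6))), Pow(Z, -1)) = Mul(Mul(4, Add(81, 5)), Pow(-48727, -1)) = Mul(Mul(4, 86), Rational(-1, 48727)) = Mul(344, Rational(-1, 48727)) = Rational(-344, 48727)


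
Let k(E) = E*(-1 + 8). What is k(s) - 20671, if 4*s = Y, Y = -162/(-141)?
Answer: -1942885/94 ≈ -20669.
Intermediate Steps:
Y = 54/47 (Y = -162*(-1/141) = 54/47 ≈ 1.1489)
s = 27/94 (s = (1/4)*(54/47) = 27/94 ≈ 0.28723)
k(E) = 7*E (k(E) = E*7 = 7*E)
k(s) - 20671 = 7*(27/94) - 20671 = 189/94 - 20671 = -1942885/94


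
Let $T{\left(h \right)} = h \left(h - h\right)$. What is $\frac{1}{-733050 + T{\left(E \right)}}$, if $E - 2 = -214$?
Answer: $- \frac{1}{733050} \approx -1.3642 \cdot 10^{-6}$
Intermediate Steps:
$E = -212$ ($E = 2 - 214 = -212$)
$T{\left(h \right)} = 0$ ($T{\left(h \right)} = h 0 = 0$)
$\frac{1}{-733050 + T{\left(E \right)}} = \frac{1}{-733050 + 0} = \frac{1}{-733050} = - \frac{1}{733050}$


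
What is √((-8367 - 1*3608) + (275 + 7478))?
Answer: I*√4222 ≈ 64.977*I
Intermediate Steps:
√((-8367 - 1*3608) + (275 + 7478)) = √((-8367 - 3608) + 7753) = √(-11975 + 7753) = √(-4222) = I*√4222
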